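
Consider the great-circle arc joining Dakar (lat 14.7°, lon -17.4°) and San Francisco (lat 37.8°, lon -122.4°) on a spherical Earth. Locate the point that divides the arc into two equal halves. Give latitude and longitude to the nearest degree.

Convert each endpoint to a unit vector on the sphere (x = cos φ cos λ, y = cos φ sin λ, z = sin φ).
The central angle between the endpoints is δ = arccos(p₁·p₂) ≈ 1.613 rad (92.4°).
Interpolate at f = 1/2 with slerp weights a = sin((1−f)δ)/sin δ ≈ 0.723, b = sin(fδ)/sin δ ≈ 0.723.
p = a·p₁ + b·p₂ ≈ (0.361, -0.691, 0.626); φ = arcsin(p_z) ≈ 38.77°, λ = atan2(p_y, p_x) ≈ -62.42°.

≈ lat 39°, lon -62°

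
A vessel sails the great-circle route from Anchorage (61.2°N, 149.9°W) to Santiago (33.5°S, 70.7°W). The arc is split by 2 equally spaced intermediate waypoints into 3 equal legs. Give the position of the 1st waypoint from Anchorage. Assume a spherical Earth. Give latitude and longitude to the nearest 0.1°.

≈ 34.0°N, 108.1°W

From cos δ = sin φ₁ sin φ₂ + cos φ₁ cos φ₂ cos Δλ, the central angle is δ ≈ 1.991 rad (114.1°).
Interpolate at f = 1/3 with slerp weights a = sin((1−f)δ)/sin δ ≈ 1.063, b = sin(fδ)/sin δ ≈ 0.675.
p = a·p₁ + b·p₂ ≈ (-0.257, -0.788, 0.559); φ = arcsin(p_z) ≈ 34.00°, λ = atan2(p_y, p_x) ≈ -108.07°.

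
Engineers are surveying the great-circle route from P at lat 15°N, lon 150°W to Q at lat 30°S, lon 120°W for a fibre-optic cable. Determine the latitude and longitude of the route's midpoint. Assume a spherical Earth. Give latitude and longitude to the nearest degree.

≈ lat 8°S, lon 136°W

Write both endpoints as unit vectors p₁, p₂ with components (cos φ cos λ, cos φ sin λ, sin φ).
The central angle between the endpoints is δ = arccos(p₁·p₂) ≈ 0.933 rad (53.5°).
Interpolate at f = 1/2 with slerp weights a = sin((1−f)δ)/sin δ ≈ 0.560, b = sin(fδ)/sin δ ≈ 0.560.
p = a·p₁ + b·p₂ ≈ (-0.711, -0.690, -0.135); φ = arcsin(p_z) ≈ -7.76°, λ = atan2(p_y, p_x) ≈ -135.84°.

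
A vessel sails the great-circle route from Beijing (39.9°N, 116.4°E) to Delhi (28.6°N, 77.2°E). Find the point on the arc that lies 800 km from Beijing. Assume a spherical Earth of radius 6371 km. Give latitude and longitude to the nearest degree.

≈ 39°N, 107°E

Write both endpoints as unit vectors p₁, p₂ with components (cos φ cos λ, cos φ sin λ, sin φ).
The central angle between the endpoints is δ = arccos(p₁·p₂) ≈ 0.593 rad (34.0°). The total great-circle distance is δ·R ≈ 0.593 × 6371 ≈ 3781 km, so the target fraction is f = 800/3781 ≈ 0.212.
Interpolate at f ≈ 0.212 with slerp weights a = sin((1−f)δ)/sin δ ≈ 0.806, b = sin(fδ)/sin δ ≈ 0.224.
p = a·p₁ + b·p₂ ≈ (-0.232, 0.746, 0.625); φ = arcsin(p_z) ≈ 38.65°, λ = atan2(p_y, p_x) ≈ 107.24°.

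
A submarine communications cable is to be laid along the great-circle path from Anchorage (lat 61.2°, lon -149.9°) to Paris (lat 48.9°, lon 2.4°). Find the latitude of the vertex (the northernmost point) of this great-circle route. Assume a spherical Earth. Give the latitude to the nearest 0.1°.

The great circle lies in the plane with unit normal n̂ = (p₁ × p₂)/|p₁ × p₂|.
Here n̂_z ≈ +0.159; the vertex latitude is φ_max = arccos|n̂_z| ≈ 80.8°.
Check via Clairaut: cos φ_max = |cos φ₁| · sin C = cos(61.2°)·sin(19.3°) ≈ 0.159, again giving ≈ 80.8°.

≈ 80.8°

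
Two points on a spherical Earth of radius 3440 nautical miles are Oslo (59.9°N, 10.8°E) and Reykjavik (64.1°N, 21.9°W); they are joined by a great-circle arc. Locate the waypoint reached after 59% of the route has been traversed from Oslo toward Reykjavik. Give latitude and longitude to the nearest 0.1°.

≈ 63.3°N, 7.4°W

Write both endpoints as unit vectors p₁, p₂ with components (cos φ cos λ, cos φ sin λ, sin φ).
The central angle between the endpoints is δ = arccos(p₁·p₂) ≈ 0.274 rad (15.7°).
Interpolate at f = 0.59 with slerp weights a = sin((1−f)δ)/sin δ ≈ 0.414, b = sin(fδ)/sin δ ≈ 0.595.
p = a·p₁ + b·p₂ ≈ (0.445, -0.058, 0.894); φ = arcsin(p_z) ≈ 63.32°, λ = atan2(p_y, p_x) ≈ -7.42°.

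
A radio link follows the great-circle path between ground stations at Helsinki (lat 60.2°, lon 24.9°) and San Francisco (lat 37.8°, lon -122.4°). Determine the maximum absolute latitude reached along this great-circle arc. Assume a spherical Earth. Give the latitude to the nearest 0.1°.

≈ 77.5°

The great circle lies in the plane with unit normal n̂ = (p₁ × p₂)/|p₁ × p₂|.
Here n̂_z ≈ -0.217; the vertex latitude is φ_max = arccos|n̂_z| ≈ 77.5°.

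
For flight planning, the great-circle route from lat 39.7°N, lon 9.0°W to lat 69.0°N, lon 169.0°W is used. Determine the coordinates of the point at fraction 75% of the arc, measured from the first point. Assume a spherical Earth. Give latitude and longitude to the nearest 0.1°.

≈ lat 83.7°N, lon 119.1°W

The haversine formula gives a central angle δ ≈ 1.227 rad (70.3°) between the endpoints.
Interpolate at f = 0.75 with slerp weights a = sin((1−f)δ)/sin δ ≈ 0.321, b = sin(fδ)/sin δ ≈ 0.845.
p = a·p₁ + b·p₂ ≈ (-0.054, -0.096, 0.994); φ = arcsin(p_z) ≈ 83.67°, λ = atan2(p_y, p_x) ≈ -119.08°.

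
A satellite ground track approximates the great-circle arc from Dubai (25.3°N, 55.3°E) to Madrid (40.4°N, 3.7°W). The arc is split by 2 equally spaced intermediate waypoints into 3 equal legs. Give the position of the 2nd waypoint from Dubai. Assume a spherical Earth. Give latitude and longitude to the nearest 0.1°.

≈ 38.8°N, 18.3°E

Write both endpoints as unit vectors p₁, p₂ with components (cos φ cos λ, cos φ sin λ, sin φ).
The central angle between the endpoints is δ = arccos(p₁·p₂) ≈ 0.887 rad (50.8°).
Interpolate at f = 2/3 with slerp weights a = sin((1−f)δ)/sin δ ≈ 0.376, b = sin(fδ)/sin δ ≈ 0.719.
p = a·p₁ + b·p₂ ≈ (0.740, 0.244, 0.627); φ = arcsin(p_z) ≈ 38.81°, λ = atan2(p_y, p_x) ≈ 18.25°.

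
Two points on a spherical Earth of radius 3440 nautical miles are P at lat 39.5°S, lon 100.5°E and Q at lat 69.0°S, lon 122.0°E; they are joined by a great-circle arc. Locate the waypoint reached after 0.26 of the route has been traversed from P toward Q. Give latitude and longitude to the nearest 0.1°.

≈ lat 47.4°S, lon 103.5°E

Convert each endpoint to a unit vector on the sphere (x = cos φ cos λ, y = cos φ sin λ, z = sin φ).
The central angle between the endpoints is δ = arccos(p₁·p₂) ≈ 0.553 rad (31.7°).
Interpolate at f = 0.26 with slerp weights a = sin((1−f)δ)/sin δ ≈ 0.758, b = sin(fδ)/sin δ ≈ 0.273.
p = a·p₁ + b·p₂ ≈ (-0.158, 0.658, -0.737); φ = arcsin(p_z) ≈ -47.43°, λ = atan2(p_y, p_x) ≈ 103.54°.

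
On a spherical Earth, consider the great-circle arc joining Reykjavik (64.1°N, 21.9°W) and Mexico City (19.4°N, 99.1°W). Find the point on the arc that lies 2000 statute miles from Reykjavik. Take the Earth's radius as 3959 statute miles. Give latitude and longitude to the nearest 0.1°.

≈ (51.0°N, 72.1°W)

Write both endpoints as unit vectors p₁, p₂ with components (cos φ cos λ, cos φ sin λ, sin φ).
The central angle between the endpoints is δ = arccos(p₁·p₂) ≈ 1.170 rad (67.0°). The total great-circle distance is δ·R ≈ 1.170 × 3959 ≈ 4632 mi, so the target fraction is f = 2000/4632 ≈ 0.432.
Interpolate at f ≈ 0.432 with slerp weights a = sin((1−f)δ)/sin δ ≈ 0.670, b = sin(fδ)/sin δ ≈ 0.526.
p = a·p₁ + b·p₂ ≈ (0.193, -0.599, 0.777); φ = arcsin(p_z) ≈ 51.02°, λ = atan2(p_y, p_x) ≈ -72.12°.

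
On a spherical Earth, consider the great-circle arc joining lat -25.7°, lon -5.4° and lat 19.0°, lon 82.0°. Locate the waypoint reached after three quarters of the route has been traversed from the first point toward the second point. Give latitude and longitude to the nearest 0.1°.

≈ lat 7.7°, lon 60.2°

The haversine formula gives a central angle δ ≈ 1.674 rad (95.9°) between the endpoints.
Interpolate at f = 3/4 with slerp weights a = sin((1−f)δ)/sin δ ≈ 0.408, b = sin(fδ)/sin δ ≈ 0.956.
p = a·p₁ + b·p₂ ≈ (0.492, 0.860, 0.134); φ = arcsin(p_z) ≈ 7.70°, λ = atan2(p_y, p_x) ≈ 60.22°.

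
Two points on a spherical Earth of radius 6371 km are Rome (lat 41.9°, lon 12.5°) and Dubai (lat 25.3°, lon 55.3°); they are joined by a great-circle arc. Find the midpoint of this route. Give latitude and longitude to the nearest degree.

Convert each endpoint to a unit vector on the sphere (x = cos φ cos λ, y = cos φ sin λ, z = sin φ).
The central angle between the endpoints is δ = arccos(p₁·p₂) ≈ 0.677 rad (38.8°).
Interpolate at f = 1/2 with slerp weights a = sin((1−f)δ)/sin δ ≈ 0.530, b = sin(fδ)/sin δ ≈ 0.530.
p = a·p₁ + b·p₂ ≈ (0.658, 0.479, 0.581); φ = arcsin(p_z) ≈ 35.49°, λ = atan2(p_y, p_x) ≈ 36.08°.

≈ lat 35°, lon 36°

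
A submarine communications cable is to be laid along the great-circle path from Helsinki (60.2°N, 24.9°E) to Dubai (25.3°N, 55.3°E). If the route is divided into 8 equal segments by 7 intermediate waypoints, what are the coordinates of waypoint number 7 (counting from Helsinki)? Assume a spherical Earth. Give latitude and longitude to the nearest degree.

Write both endpoints as unit vectors p₁, p₂ with components (cos φ cos λ, cos φ sin λ, sin φ).
The central angle between the endpoints is δ = arccos(p₁·p₂) ≈ 0.710 rad (40.7°).
Interpolate at f = 7/8 with slerp weights a = sin((1−f)δ)/sin δ ≈ 0.136, b = sin(fδ)/sin δ ≈ 0.893.
p = a·p₁ + b·p₂ ≈ (0.521, 0.692, 0.500); φ = arcsin(p_z) ≈ 29.97°, λ = atan2(p_y, p_x) ≈ 53.04°.

≈ 30°N, 53°E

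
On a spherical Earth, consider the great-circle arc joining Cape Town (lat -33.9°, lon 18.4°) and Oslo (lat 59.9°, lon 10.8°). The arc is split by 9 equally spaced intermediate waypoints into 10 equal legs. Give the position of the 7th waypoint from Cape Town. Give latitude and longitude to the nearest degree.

≈ lat 32°, lon 14°

Convert each endpoint to a unit vector on the sphere (x = cos φ cos λ, y = cos φ sin λ, z = sin φ).
The central angle between the endpoints is δ = arccos(p₁·p₂) ≈ 1.641 rad (94.0°).
Interpolate at f = 7/10 with slerp weights a = sin((1−f)δ)/sin δ ≈ 0.474, b = sin(fδ)/sin δ ≈ 0.914.
p = a·p₁ + b·p₂ ≈ (0.824, 0.210, 0.527); φ = arcsin(p_z) ≈ 31.79°, λ = atan2(p_y, p_x) ≈ 14.31°.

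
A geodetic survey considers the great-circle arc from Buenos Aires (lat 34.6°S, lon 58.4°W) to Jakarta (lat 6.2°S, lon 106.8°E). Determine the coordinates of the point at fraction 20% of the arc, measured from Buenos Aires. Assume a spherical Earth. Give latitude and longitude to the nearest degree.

≈ lat 59°S, lon 39°W

Convert each endpoint to a unit vector on the sphere (x = cos φ cos λ, y = cos φ sin λ, z = sin φ).
The central angle between the endpoints is δ = arccos(p₁·p₂) ≈ 2.389 rad (136.9°).
Interpolate at f = 0.20 with slerp weights a = sin((1−f)δ)/sin δ ≈ 1.379, b = sin(fδ)/sin δ ≈ 0.673.
p = a·p₁ + b·p₂ ≈ (0.401, -0.327, -0.856); φ = arcsin(p_z) ≈ -58.83°, λ = atan2(p_y, p_x) ≈ -39.13°.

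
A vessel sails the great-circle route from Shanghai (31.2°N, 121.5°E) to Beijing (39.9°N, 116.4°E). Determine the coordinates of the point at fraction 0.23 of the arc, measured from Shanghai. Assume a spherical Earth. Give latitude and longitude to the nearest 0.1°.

The haversine formula gives a central angle δ ≈ 0.168 rad (9.6°) between the endpoints.
Interpolate at f = 0.23 with slerp weights a = sin((1−f)δ)/sin δ ≈ 0.771, b = sin(fδ)/sin δ ≈ 0.231.
p = a·p₁ + b·p₂ ≈ (-0.424, 0.721, 0.548); φ = arcsin(p_z) ≈ 33.22°, λ = atan2(p_y, p_x) ≈ 120.42°.

≈ (33.2°N, 120.4°E)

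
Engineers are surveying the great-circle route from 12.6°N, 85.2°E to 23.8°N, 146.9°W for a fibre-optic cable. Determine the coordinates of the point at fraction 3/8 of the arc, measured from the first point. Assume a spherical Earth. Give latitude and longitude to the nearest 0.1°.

≈ 33.5°N, 127.9°E

Convert each endpoint to a unit vector on the sphere (x = cos φ cos λ, y = cos φ sin λ, z = sin φ).
The central angle between the endpoints is δ = arccos(p₁·p₂) ≈ 2.049 rad (117.4°).
Interpolate at f = 3/8 with slerp weights a = sin((1−f)δ)/sin δ ≈ 1.080, b = sin(fδ)/sin δ ≈ 0.783.
p = a·p₁ + b·p₂ ≈ (-0.512, 0.659, 0.551); φ = arcsin(p_z) ≈ 33.47°, λ = atan2(p_y, p_x) ≈ 127.86°.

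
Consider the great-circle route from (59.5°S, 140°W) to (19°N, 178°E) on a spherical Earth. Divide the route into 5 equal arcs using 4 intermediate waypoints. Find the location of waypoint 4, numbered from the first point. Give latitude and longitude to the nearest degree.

From cos δ = sin φ₁ sin φ₂ + cos φ₁ cos φ₂ cos Δλ, the central angle is δ ≈ 1.495 rad (85.6°).
Interpolate at f = 4/5 with slerp weights a = sin((1−f)δ)/sin δ ≈ 0.295, b = sin(fδ)/sin δ ≈ 0.933.
p = a·p₁ + b·p₂ ≈ (-0.997, -0.066, 0.049); φ = arcsin(p_z) ≈ 2.83°, λ = atan2(p_y, p_x) ≈ -176.24°.

≈ (3°N, 176°W)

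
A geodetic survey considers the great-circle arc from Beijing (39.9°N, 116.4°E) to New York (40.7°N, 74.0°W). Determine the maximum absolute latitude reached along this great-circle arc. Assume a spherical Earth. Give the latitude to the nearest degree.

The great circle lies in the plane with unit normal n̂ = (p₁ × p₂)/|p₁ × p₂|.
Here n̂_z ≈ +0.106; the vertex latitude is φ_max = arccos|n̂_z| ≈ 83.9°.
Check via Clairaut: cos φ_max = |cos φ₁| · sin C = cos(39.9°)·sin(8.0°) ≈ 0.106, again giving ≈ 83.9°.

≈ 84°N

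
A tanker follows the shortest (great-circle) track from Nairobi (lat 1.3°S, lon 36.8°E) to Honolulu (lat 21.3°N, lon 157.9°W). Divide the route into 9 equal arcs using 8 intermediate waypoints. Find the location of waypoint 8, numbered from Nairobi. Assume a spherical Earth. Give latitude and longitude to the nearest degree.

≈ lat 34°N, lon 171°W

From cos δ = sin φ₁ sin φ₂ + cos φ₁ cos φ₂ cos Δλ, the central angle is δ ≈ 2.712 rad (155.4°).
Interpolate at f = 8/9 with slerp weights a = sin((1−f)δ)/sin δ ≈ 0.713, b = sin(fδ)/sin δ ≈ 1.603.
p = a·p₁ + b·p₂ ≈ (-0.813, -0.135, 0.566); φ = arcsin(p_z) ≈ 34.48°, λ = atan2(p_y, p_x) ≈ -170.57°.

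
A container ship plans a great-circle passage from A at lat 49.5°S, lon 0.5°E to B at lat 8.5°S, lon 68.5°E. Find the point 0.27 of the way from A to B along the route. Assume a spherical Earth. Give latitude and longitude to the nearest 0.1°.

Convert each endpoint to a unit vector on the sphere (x = cos φ cos λ, y = cos φ sin λ, z = sin φ).
The central angle between the endpoints is δ = arccos(p₁·p₂) ≈ 1.210 rad (69.3°).
Interpolate at f = 0.27 with slerp weights a = sin((1−f)δ)/sin δ ≈ 0.826, b = sin(fδ)/sin δ ≈ 0.343.
p = a·p₁ + b·p₂ ≈ (0.661, 0.320, -0.679); φ = arcsin(p_z) ≈ -42.75°, λ = atan2(p_y, p_x) ≈ 25.86°.

≈ lat 42.8°S, lon 25.9°E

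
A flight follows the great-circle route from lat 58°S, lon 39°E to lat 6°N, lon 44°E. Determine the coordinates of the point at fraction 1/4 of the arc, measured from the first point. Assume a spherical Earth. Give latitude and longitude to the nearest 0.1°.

From cos δ = sin φ₁ sin φ₂ + cos φ₁ cos φ₂ cos Δλ, the central angle is δ ≈ 1.119 rad (64.1°).
Interpolate at f = 1/4 with slerp weights a = sin((1−f)δ)/sin δ ≈ 0.827, b = sin(fδ)/sin δ ≈ 0.307.
p = a·p₁ + b·p₂ ≈ (0.560, 0.488, -0.669); φ = arcsin(p_z) ≈ -42.02°, λ = atan2(p_y, p_x) ≈ 41.05°.

≈ lat 42.0°S, lon 41.1°E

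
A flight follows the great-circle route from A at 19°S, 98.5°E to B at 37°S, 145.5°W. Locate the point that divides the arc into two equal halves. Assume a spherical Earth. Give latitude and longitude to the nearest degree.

≈ 45°S, 149°E

Write both endpoints as unit vectors p₁, p₂ with components (cos φ cos λ, cos φ sin λ, sin φ).
The central angle between the endpoints is δ = arccos(p₁·p₂) ≈ 1.706 rad (97.8°).
Interpolate at f = 1/2 with slerp weights a = sin((1−f)δ)/sin δ ≈ 0.760, b = sin(fδ)/sin δ ≈ 0.760.
p = a·p₁ + b·p₂ ≈ (-0.607, 0.367, -0.705); φ = arcsin(p_z) ≈ -44.84°, λ = atan2(p_y, p_x) ≈ 148.82°.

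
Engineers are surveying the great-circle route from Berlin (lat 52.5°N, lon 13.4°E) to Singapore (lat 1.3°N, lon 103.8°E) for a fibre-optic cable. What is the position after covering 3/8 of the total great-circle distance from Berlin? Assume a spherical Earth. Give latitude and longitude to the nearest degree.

Write both endpoints as unit vectors p₁, p₂ with components (cos φ cos λ, cos φ sin λ, sin φ).
The central angle between the endpoints is δ = arccos(p₁·p₂) ≈ 1.557 rad (89.2°).
Interpolate at f = 3/8 with slerp weights a = sin((1−f)δ)/sin δ ≈ 0.827, b = sin(fδ)/sin δ ≈ 0.551.
p = a·p₁ + b·p₂ ≈ (0.358, 0.652, 0.668); φ = arcsin(p_z) ≈ 41.94°, λ = atan2(p_y, p_x) ≈ 61.22°.

≈ lat 42°N, lon 61°E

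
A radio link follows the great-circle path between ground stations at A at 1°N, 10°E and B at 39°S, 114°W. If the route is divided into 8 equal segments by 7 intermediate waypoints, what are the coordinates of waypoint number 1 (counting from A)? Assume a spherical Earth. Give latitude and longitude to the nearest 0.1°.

≈ 9.1°S, 0.6°W

From cos δ = sin φ₁ sin φ₂ + cos φ₁ cos φ₂ cos Δλ, the central angle is δ ≈ 2.033 rad (116.5°).
Interpolate at f = 1/8 with slerp weights a = sin((1−f)δ)/sin δ ≈ 1.093, b = sin(fδ)/sin δ ≈ 0.281.
p = a·p₁ + b·p₂ ≈ (0.987, -0.010, -0.158); φ = arcsin(p_z) ≈ -9.07°, λ = atan2(p_y, p_x) ≈ -0.55°.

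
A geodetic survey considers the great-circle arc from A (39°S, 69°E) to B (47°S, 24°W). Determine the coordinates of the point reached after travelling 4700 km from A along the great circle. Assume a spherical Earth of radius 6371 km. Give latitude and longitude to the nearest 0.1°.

≈ (53.9°S, 9.4°E)

Convert each endpoint to a unit vector on the sphere (x = cos φ cos λ, y = cos φ sin λ, z = sin φ).
The central angle between the endpoints is δ = arccos(p₁·p₂) ≈ 1.124 rad (64.4°). The total great-circle distance is δ·R ≈ 1.124 × 6371 ≈ 7158 km, so the target fraction is f = 4700/7158 ≈ 0.657.
Interpolate at f ≈ 0.657 with slerp weights a = sin((1−f)δ)/sin δ ≈ 0.417, b = sin(fδ)/sin δ ≈ 0.746.
p = a·p₁ + b·p₂ ≈ (0.581, 0.096, -0.808); φ = arcsin(p_z) ≈ -53.92°, λ = atan2(p_y, p_x) ≈ 9.37°.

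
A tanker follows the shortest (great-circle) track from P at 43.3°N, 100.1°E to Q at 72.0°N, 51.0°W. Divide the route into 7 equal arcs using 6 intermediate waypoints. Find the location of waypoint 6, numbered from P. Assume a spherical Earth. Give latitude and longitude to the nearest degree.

Convert each endpoint to a unit vector on the sphere (x = cos φ cos λ, y = cos φ sin λ, z = sin φ).
The central angle between the endpoints is δ = arccos(p₁·p₂) ≈ 1.098 rad (62.9°).
Interpolate at f = 6/7 with slerp weights a = sin((1−f)δ)/sin δ ≈ 0.175, b = sin(fδ)/sin δ ≈ 0.908.
p = a·p₁ + b·p₂ ≈ (0.154, -0.092, 0.984); φ = arcsin(p_z) ≈ 79.65°, λ = atan2(p_y, p_x) ≈ -30.91°.

≈ 80°N, 31°W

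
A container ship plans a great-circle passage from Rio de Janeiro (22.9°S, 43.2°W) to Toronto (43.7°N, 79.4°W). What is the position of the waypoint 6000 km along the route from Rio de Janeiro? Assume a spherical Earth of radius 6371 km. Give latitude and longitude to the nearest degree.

Write both endpoints as unit vectors p₁, p₂ with components (cos φ cos λ, cos φ sin λ, sin φ).
The central angle between the endpoints is δ = arccos(p₁·p₂) ≈ 1.299 rad (74.4°). The total great-circle distance is δ·R ≈ 1.299 × 6371 ≈ 8275 km, so the target fraction is f = 6000/8275 ≈ 0.725.
Interpolate at f ≈ 0.725 with slerp weights a = sin((1−f)δ)/sin δ ≈ 0.363, b = sin(fδ)/sin δ ≈ 0.839.
p = a·p₁ + b·p₂ ≈ (0.355, -0.825, 0.439); φ = arcsin(p_z) ≈ 26.02°, λ = atan2(p_y, p_x) ≈ -66.71°.

≈ 26°N, 67°W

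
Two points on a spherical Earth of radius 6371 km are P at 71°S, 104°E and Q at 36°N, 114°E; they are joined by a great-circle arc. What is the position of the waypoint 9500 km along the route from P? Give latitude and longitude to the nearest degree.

Write both endpoints as unit vectors p₁, p₂ with components (cos φ cos λ, cos φ sin λ, sin φ).
The central angle between the endpoints is δ = arccos(p₁·p₂) ≈ 1.872 rad (107.2°). The total great-circle distance is δ·R ≈ 1.872 × 6371 ≈ 11925 km, so the target fraction is f = 9500/11925 ≈ 0.797.
Interpolate at f ≈ 0.797 with slerp weights a = sin((1−f)δ)/sin δ ≈ 0.389, b = sin(fδ)/sin δ ≈ 1.044.
p = a·p₁ + b·p₂ ≈ (-0.374, 0.894, 0.246); φ = arcsin(p_z) ≈ 14.23°, λ = atan2(p_y, p_x) ≈ 112.70°.

≈ 14°N, 113°E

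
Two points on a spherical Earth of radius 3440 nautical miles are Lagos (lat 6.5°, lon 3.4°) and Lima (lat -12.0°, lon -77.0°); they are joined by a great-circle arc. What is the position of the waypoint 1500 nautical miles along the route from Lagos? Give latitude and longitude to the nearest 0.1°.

From cos δ = sin φ₁ sin φ₂ + cos φ₁ cos φ₂ cos Δλ, the central angle is δ ≈ 1.432 rad (82.0°). The total great-circle distance is δ·R ≈ 1.432 × 3440 ≈ 4925 nmi, so the target fraction is f = 1500/4925 ≈ 0.305.
Interpolate at f ≈ 0.305 with slerp weights a = sin((1−f)δ)/sin δ ≈ 0.847, b = sin(fδ)/sin δ ≈ 0.426.
p = a·p₁ + b·p₂ ≈ (0.934, -0.357, 0.007); φ = arcsin(p_z) ≈ 0.42°, λ = atan2(p_y, p_x) ≈ -20.89°.

≈ lat 0.4°, lon -20.9°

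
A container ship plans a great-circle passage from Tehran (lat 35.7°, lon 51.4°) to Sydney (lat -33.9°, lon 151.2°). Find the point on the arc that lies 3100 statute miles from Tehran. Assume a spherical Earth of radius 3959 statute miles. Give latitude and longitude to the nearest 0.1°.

Convert each endpoint to a unit vector on the sphere (x = cos φ cos λ, y = cos φ sin λ, z = sin φ).
The central angle between the endpoints is δ = arccos(p₁·p₂) ≈ 2.027 rad (116.1°). The total great-circle distance is δ·R ≈ 2.027 × 3959 ≈ 8023 mi, so the target fraction is f = 3100/8023 ≈ 0.386.
Interpolate at f ≈ 0.386 with slerp weights a = sin((1−f)δ)/sin δ ≈ 1.055, b = sin(fδ)/sin δ ≈ 0.786.
p = a·p₁ + b·p₂ ≈ (-0.037, 0.983, 0.177); φ = arcsin(p_z) ≈ 10.21°, λ = atan2(p_y, p_x) ≈ 92.16°.

≈ lat 10.2°, lon 92.2°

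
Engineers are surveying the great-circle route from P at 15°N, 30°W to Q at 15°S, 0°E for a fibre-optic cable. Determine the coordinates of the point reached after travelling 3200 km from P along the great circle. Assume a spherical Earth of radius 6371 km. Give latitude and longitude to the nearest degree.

The haversine formula gives a central angle δ ≈ 0.736 rad (42.2°) between the endpoints. The total great-circle distance is δ·R ≈ 0.736 × 6371 ≈ 4690 km, so the target fraction is f = 3200/4690 ≈ 0.682.
Interpolate at f ≈ 0.682 with slerp weights a = sin((1−f)δ)/sin δ ≈ 0.345, b = sin(fδ)/sin δ ≈ 0.717.
p = a·p₁ + b·p₂ ≈ (0.981, -0.167, -0.096); φ = arcsin(p_z) ≈ -5.52°, λ = atan2(p_y, p_x) ≈ -9.64°.

≈ 6°S, 10°W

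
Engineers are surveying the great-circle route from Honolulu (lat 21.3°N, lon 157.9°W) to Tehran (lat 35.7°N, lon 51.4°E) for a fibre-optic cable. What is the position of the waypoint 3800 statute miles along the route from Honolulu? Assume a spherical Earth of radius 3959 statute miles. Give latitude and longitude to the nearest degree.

Convert each endpoint to a unit vector on the sphere (x = cos φ cos λ, y = cos φ sin λ, z = sin φ).
The central angle between the endpoints is δ = arccos(p₁·p₂) ≈ 2.035 rad (116.6°). The total great-circle distance is δ·R ≈ 2.035 × 3959 ≈ 8057 mi, so the target fraction is f = 3800/8057 ≈ 0.472.
Interpolate at f ≈ 0.472 with slerp weights a = sin((1−f)δ)/sin δ ≈ 0.984, b = sin(fδ)/sin δ ≈ 0.916.
p = a·p₁ + b·p₂ ≈ (-0.385, 0.237, 0.892); φ = arcsin(p_z) ≈ 63.13°, λ = atan2(p_y, p_x) ≈ 148.45°.

≈ lat 63°N, lon 148°E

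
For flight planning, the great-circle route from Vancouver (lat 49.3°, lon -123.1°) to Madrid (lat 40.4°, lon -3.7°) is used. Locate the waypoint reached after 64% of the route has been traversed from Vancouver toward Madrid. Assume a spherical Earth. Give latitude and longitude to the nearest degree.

Convert each endpoint to a unit vector on the sphere (x = cos φ cos λ, y = cos φ sin λ, z = sin φ).
The central angle between the endpoints is δ = arccos(p₁·p₂) ≈ 1.321 rad (75.7°).
Interpolate at f = 0.64 with slerp weights a = sin((1−f)δ)/sin δ ≈ 0.472, b = sin(fδ)/sin δ ≈ 0.772.
p = a·p₁ + b·p₂ ≈ (0.419, -0.296, 0.859); φ = arcsin(p_z) ≈ 59.16°, λ = atan2(p_y, p_x) ≈ -35.27°.

≈ lat 59°, lon -35°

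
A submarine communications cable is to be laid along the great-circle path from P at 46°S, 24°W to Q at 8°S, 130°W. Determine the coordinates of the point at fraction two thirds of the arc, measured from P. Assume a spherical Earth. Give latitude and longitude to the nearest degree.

≈ 30°S, 106°W

Write both endpoints as unit vectors p₁, p₂ with components (cos φ cos λ, cos φ sin λ, sin φ).
The central angle between the endpoints is δ = arccos(p₁·p₂) ≈ 1.660 rad (95.1°).
Interpolate at f = 2/3 with slerp weights a = sin((1−f)δ)/sin δ ≈ 0.528, b = sin(fδ)/sin δ ≈ 0.898.
p = a·p₁ + b·p₂ ≈ (-0.237, -0.830, -0.505); φ = arcsin(p_z) ≈ -30.31°, λ = atan2(p_y, p_x) ≈ -105.91°.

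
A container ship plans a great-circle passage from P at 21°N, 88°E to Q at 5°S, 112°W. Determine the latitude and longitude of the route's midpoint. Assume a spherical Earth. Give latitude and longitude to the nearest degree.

From cos δ = sin φ₁ sin φ₂ + cos φ₁ cos φ₂ cos Δλ, the central angle is δ ≈ 2.703 rad (154.8°).
Interpolate at f = 1/2 with slerp weights a = sin((1−f)δ)/sin δ ≈ 2.296, b = sin(fδ)/sin δ ≈ 2.296.
p = a·p₁ + b·p₂ ≈ (-0.782, 0.021, 0.623); φ = arcsin(p_z) ≈ 38.52°, λ = atan2(p_y, p_x) ≈ 178.43°.

≈ 39°N, 178°E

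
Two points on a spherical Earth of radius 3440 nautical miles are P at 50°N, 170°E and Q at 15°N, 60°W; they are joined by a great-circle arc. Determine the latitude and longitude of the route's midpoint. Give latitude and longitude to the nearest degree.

≈ 54°N, 102°W

From cos δ = sin φ₁ sin φ₂ + cos φ₁ cos φ₂ cos Δλ, the central angle is δ ≈ 1.773 rad (101.6°).
Interpolate at f = 1/2 with slerp weights a = sin((1−f)δ)/sin δ ≈ 0.791, b = sin(fδ)/sin δ ≈ 0.791.
p = a·p₁ + b·p₂ ≈ (-0.119, -0.573, 0.811); φ = arcsin(p_z) ≈ 54.16°, λ = atan2(p_y, p_x) ≈ -101.70°.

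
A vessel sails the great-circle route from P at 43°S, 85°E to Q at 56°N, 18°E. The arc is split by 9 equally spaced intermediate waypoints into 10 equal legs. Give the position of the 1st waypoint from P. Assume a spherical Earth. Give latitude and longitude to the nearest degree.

≈ 33°S, 77°E

Write both endpoints as unit vectors p₁, p₂ with components (cos φ cos λ, cos φ sin λ, sin φ).
The central angle between the endpoints is δ = arccos(p₁·p₂) ≈ 1.988 rad (113.9°).
Interpolate at f = 1/10 with slerp weights a = sin((1−f)δ)/sin δ ≈ 1.068, b = sin(fδ)/sin δ ≈ 0.216.
p = a·p₁ + b·p₂ ≈ (0.183, 0.815, -0.549); φ = arcsin(p_z) ≈ -33.31°, λ = atan2(p_y, p_x) ≈ 77.35°.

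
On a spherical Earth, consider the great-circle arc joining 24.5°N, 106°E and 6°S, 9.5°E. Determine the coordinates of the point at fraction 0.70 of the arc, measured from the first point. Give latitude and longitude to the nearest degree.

≈ 6°N, 36°E

Convert each endpoint to a unit vector on the sphere (x = cos φ cos λ, y = cos φ sin λ, z = sin φ).
The central angle between the endpoints is δ = arccos(p₁·p₂) ≈ 1.717 rad (98.4°).
Interpolate at f = 0.70 with slerp weights a = sin((1−f)δ)/sin δ ≈ 0.498, b = sin(fδ)/sin δ ≈ 0.943.
p = a·p₁ + b·p₂ ≈ (0.800, 0.590, 0.108); φ = arcsin(p_z) ≈ 6.20°, λ = atan2(p_y, p_x) ≈ 36.43°.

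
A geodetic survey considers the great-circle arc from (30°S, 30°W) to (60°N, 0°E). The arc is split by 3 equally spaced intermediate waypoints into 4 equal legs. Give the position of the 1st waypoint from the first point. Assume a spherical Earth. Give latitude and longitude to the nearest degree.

≈ (7°S, 24°W)

From cos δ = sin φ₁ sin φ₂ + cos φ₁ cos φ₂ cos Δλ, the central angle is δ ≈ 1.629 rad (93.3°).
Interpolate at f = 1/4 with slerp weights a = sin((1−f)δ)/sin δ ≈ 0.941, b = sin(fδ)/sin δ ≈ 0.397.
p = a·p₁ + b·p₂ ≈ (0.904, -0.408, -0.127); φ = arcsin(p_z) ≈ -7.30°, λ = atan2(p_y, p_x) ≈ -24.26°.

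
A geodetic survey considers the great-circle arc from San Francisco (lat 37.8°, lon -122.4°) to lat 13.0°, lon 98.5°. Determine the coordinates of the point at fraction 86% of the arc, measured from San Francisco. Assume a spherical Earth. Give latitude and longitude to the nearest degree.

From cos δ = sin φ₁ sin φ₂ + cos φ₁ cos φ₂ cos Δλ, the central angle is δ ≈ 2.031 rad (116.4°).
Interpolate at f = 0.86 with slerp weights a = sin((1−f)δ)/sin δ ≈ 0.313, b = sin(fδ)/sin δ ≈ 1.099.
p = a·p₁ + b·p₂ ≈ (-0.291, 0.850, 0.439); φ = arcsin(p_z) ≈ 26.05°, λ = atan2(p_y, p_x) ≈ 108.89°.

≈ lat 26°, lon 109°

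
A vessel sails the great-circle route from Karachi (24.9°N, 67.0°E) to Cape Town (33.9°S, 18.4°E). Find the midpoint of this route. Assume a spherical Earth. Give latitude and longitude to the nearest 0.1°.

Convert each endpoint to a unit vector on the sphere (x = cos φ cos λ, y = cos φ sin λ, z = sin φ).
The central angle between the endpoints is δ = arccos(p₁·p₂) ≈ 1.305 rad (74.7°).
Interpolate at f = 1/2 with slerp weights a = sin((1−f)δ)/sin δ ≈ 0.629, b = sin(fδ)/sin δ ≈ 0.629.
p = a·p₁ + b·p₂ ≈ (0.719, 0.690, -0.086); φ = arcsin(p_z) ≈ -4.93°, λ = atan2(p_y, p_x) ≈ 43.85°.

≈ 4.9°S, 43.8°E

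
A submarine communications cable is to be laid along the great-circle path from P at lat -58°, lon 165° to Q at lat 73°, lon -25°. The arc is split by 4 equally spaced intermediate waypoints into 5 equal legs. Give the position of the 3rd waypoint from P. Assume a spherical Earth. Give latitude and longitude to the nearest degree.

≈ lat 40°, lon 179°

Convert each endpoint to a unit vector on the sphere (x = cos φ cos λ, y = cos φ sin λ, z = sin φ).
The central angle between the endpoints is δ = arccos(p₁·p₂) ≈ 2.871 rad (164.5°).
Interpolate at f = 3/5 with slerp weights a = sin((1−f)δ)/sin δ ≈ 3.410, b = sin(fδ)/sin δ ≈ 3.696.
p = a·p₁ + b·p₂ ≈ (-0.766, 0.011, 0.642); φ = arcsin(p_z) ≈ 39.98°, λ = atan2(p_y, p_x) ≈ 179.17°.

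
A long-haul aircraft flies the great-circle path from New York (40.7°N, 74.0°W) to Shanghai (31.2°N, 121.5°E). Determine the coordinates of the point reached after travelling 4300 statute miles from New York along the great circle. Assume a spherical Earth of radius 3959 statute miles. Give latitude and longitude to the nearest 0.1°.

Write both endpoints as unit vectors p₁, p₂ with components (cos φ cos λ, cos φ sin λ, sin φ).
The central angle between the endpoints is δ = arccos(p₁·p₂) ≈ 1.862 rad (106.7°). The total great-circle distance is δ·R ≈ 1.862 × 3959 ≈ 7372 mi, so the target fraction is f = 4300/7372 ≈ 0.583.
Interpolate at f ≈ 0.583 with slerp weights a = sin((1−f)δ)/sin δ ≈ 0.731, b = sin(fδ)/sin δ ≈ 0.924.
p = a·p₁ + b·p₂ ≈ (-0.260, 0.141, 0.955); φ = arcsin(p_z) ≈ 72.80°, λ = atan2(p_y, p_x) ≈ 151.55°.

≈ 72.8°N, 151.6°E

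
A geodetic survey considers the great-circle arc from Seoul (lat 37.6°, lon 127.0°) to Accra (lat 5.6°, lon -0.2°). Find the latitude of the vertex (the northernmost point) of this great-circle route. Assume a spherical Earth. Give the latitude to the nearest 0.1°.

The great circle lies in the plane with unit normal n̂ = (p₁ × p₂)/|p₁ × p₂|.
Here n̂_z ≈ -0.691; the vertex latitude is φ_max = arccos|n̂_z| ≈ 46.3°.
Check via Clairaut: cos φ_max = |cos φ₁| · sin C = cos(37.6°)·sin(60.7°) ≈ 0.691, again giving ≈ 46.3°.

≈ 46.3°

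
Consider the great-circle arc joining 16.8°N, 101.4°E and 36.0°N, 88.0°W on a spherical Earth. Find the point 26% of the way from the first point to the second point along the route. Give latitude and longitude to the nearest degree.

≈ 49°N, 109°E

From cos δ = sin φ₁ sin φ₂ + cos φ₁ cos φ₂ cos Δλ, the central angle is δ ≈ 2.207 rad (126.5°).
Interpolate at f = 0.26 with slerp weights a = sin((1−f)δ)/sin δ ≈ 1.241, b = sin(fδ)/sin δ ≈ 0.675.
p = a·p₁ + b·p₂ ≈ (-0.216, 0.619, 0.755); φ = arcsin(p_z) ≈ 49.06°, λ = atan2(p_y, p_x) ≈ 109.22°.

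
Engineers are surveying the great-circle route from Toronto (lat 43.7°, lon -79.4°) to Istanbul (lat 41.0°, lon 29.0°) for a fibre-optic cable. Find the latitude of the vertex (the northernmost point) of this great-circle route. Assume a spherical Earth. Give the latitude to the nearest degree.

The great circle lies in the plane with unit normal n̂ = (p₁ × p₂)/|p₁ × p₂|.
Here n̂_z ≈ +0.539; the vertex latitude is φ_max = arccos|n̂_z| ≈ 57.4°.
Check via Clairaut: cos φ_max = |cos φ₁| · sin C = cos(43.7°)·sin(48.3°) ≈ 0.539, again giving ≈ 57.4°.

≈ 57°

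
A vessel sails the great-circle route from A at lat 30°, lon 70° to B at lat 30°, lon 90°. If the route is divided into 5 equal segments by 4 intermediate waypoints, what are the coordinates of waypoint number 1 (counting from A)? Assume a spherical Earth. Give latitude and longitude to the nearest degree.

≈ lat 30°, lon 74°

Write both endpoints as unit vectors p₁, p₂ with components (cos φ cos λ, cos φ sin λ, sin φ).
The central angle between the endpoints is δ = arccos(p₁·p₂) ≈ 0.302 rad (17.3°).
Interpolate at f = 1/5 with slerp weights a = sin((1−f)δ)/sin δ ≈ 0.804, b = sin(fδ)/sin δ ≈ 0.203.
p = a·p₁ + b·p₂ ≈ (0.238, 0.830, 0.504); φ = arcsin(p_z) ≈ 30.24°, λ = atan2(p_y, p_x) ≈ 73.99°.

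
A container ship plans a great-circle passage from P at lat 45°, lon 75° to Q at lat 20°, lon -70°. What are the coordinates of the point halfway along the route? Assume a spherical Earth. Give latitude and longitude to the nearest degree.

Convert each endpoint to a unit vector on the sphere (x = cos φ cos λ, y = cos φ sin λ, z = sin φ).
The central angle between the endpoints is δ = arccos(p₁·p₂) ≈ 1.878 rad (107.6°).
Interpolate at f = 1/2 with slerp weights a = sin((1−f)δ)/sin δ ≈ 0.847, b = sin(fδ)/sin δ ≈ 0.847.
p = a·p₁ + b·p₂ ≈ (0.427, -0.169, 0.888); φ = arcsin(p_z) ≈ 62.65°, λ = atan2(p_y, p_x) ≈ -21.63°.

≈ lat 63°, lon -22°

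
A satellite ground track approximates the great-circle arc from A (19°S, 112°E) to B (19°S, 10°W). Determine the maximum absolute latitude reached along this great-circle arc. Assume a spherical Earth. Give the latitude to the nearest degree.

≈ 35°S

The great circle lies in the plane with unit normal n̂ = (p₁ × p₂)/|p₁ × p₂|.
Here n̂_z ≈ -0.815; the vertex latitude is φ_max = arccos|n̂_z| ≈ 35.4°.
Check via Clairaut: cos φ_max = |cos φ₁| · sin C = cos(19.0°)·sin(120.4°) ≈ 0.815, again giving ≈ 35.4°.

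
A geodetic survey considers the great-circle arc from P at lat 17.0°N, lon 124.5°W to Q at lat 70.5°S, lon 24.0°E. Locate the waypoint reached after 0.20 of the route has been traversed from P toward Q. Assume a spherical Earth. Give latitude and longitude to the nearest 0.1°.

≈ lat 7.1°S, lon 119.5°W

From cos δ = sin φ₁ sin φ₂ + cos φ₁ cos φ₂ cos Δλ, the central angle is δ ≈ 2.151 rad (123.2°).
Interpolate at f = 0.20 with slerp weights a = sin((1−f)δ)/sin δ ≈ 1.182, b = sin(fδ)/sin δ ≈ 0.498.
p = a·p₁ + b·p₂ ≈ (-0.488, -0.864, -0.124); φ = arcsin(p_z) ≈ -7.14°, λ = atan2(p_y, p_x) ≈ -119.47°.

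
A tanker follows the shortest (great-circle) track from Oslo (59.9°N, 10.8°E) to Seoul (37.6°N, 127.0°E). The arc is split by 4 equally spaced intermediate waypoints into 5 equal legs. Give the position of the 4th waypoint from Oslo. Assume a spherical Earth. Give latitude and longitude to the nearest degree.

Write both endpoints as unit vectors p₁, p₂ with components (cos φ cos λ, cos φ sin λ, sin φ).
The central angle between the endpoints is δ = arccos(p₁·p₂) ≈ 1.211 rad (69.4°).
Interpolate at f = 4/5 with slerp weights a = sin((1−f)δ)/sin δ ≈ 0.256, b = sin(fδ)/sin δ ≈ 0.881.
p = a·p₁ + b·p₂ ≈ (-0.294, 0.581, 0.759); φ = arcsin(p_z) ≈ 49.37°, λ = atan2(p_y, p_x) ≈ 116.80°.

≈ (49°N, 117°E)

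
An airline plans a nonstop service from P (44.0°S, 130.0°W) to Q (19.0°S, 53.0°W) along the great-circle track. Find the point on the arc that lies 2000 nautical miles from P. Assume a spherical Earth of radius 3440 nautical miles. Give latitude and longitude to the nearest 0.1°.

≈ (38.1°S, 86.0°W)

Write both endpoints as unit vectors p₁, p₂ with components (cos φ cos λ, cos φ sin λ, sin φ).
The central angle between the endpoints is δ = arccos(p₁·p₂) ≈ 1.182 rad (67.7°). The total great-circle distance is δ·R ≈ 1.182 × 3440 ≈ 4066 nmi, so the target fraction is f = 2000/4066 ≈ 0.492.
Interpolate at f ≈ 0.492 with slerp weights a = sin((1−f)δ)/sin δ ≈ 0.611, b = sin(fδ)/sin δ ≈ 0.594.
p = a·p₁ + b·p₂ ≈ (0.055, -0.785, -0.617); φ = arcsin(p_z) ≈ -38.13°, λ = atan2(p_y, p_x) ≈ -85.96°.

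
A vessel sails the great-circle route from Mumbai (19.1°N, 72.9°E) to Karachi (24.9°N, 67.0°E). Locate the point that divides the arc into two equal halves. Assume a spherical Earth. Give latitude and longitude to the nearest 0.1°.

≈ (22.0°N, 70.0°E)

The haversine formula gives a central angle δ ≈ 0.139 rad (8.0°) between the endpoints.
Interpolate at f = 1/2 with slerp weights a = sin((1−f)δ)/sin δ ≈ 0.501, b = sin(fδ)/sin δ ≈ 0.501.
p = a·p₁ + b·p₂ ≈ (0.317, 0.871, 0.375); φ = arcsin(p_z) ≈ 22.03°, λ = atan2(p_y, p_x) ≈ 70.01°.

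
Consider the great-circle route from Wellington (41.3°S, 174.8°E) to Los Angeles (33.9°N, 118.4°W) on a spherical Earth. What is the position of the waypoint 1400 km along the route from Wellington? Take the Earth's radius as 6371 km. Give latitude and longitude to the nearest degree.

The haversine formula gives a central angle δ ≈ 1.694 rad (97.0°) between the endpoints. The total great-circle distance is δ·R ≈ 1.694 × 6371 ≈ 10790 km, so the target fraction is f = 1400/10790 ≈ 0.130.
Interpolate at f ≈ 0.130 with slerp weights a = sin((1−f)δ)/sin δ ≈ 1.003, b = sin(fδ)/sin δ ≈ 0.220.
p = a·p₁ + b·p₂ ≈ (-0.837, -0.092, -0.539); φ = arcsin(p_z) ≈ -32.64°, λ = atan2(p_y, p_x) ≈ -173.72°.

≈ 33°S, 174°W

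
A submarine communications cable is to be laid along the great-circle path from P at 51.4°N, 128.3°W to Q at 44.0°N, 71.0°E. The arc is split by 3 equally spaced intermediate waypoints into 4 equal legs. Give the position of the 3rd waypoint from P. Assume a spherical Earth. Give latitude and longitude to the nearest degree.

≈ 64°N, 81°E

Convert each endpoint to a unit vector on the sphere (x = cos φ cos λ, y = cos φ sin λ, z = sin φ).
The central angle between the endpoints is δ = arccos(p₁·p₂) ≈ 1.451 rad (83.1°).
Interpolate at f = 3/4 with slerp weights a = sin((1−f)δ)/sin δ ≈ 0.357, b = sin(fδ)/sin δ ≈ 0.892.
p = a·p₁ + b·p₂ ≈ (0.071, 0.432, 0.899); φ = arcsin(p_z) ≈ 64.05°, λ = atan2(p_y, p_x) ≈ 80.70°.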